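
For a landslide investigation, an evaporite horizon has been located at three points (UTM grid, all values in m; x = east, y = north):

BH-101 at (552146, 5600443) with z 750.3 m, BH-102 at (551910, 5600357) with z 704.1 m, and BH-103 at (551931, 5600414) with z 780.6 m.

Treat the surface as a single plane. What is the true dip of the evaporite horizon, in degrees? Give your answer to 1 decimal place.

Let the plane be z = a·x + b·y + c.
BH-102−BH-101: −236a − 86b = −46.2;  BH-103−BH-101: −215a − 29b = 30.3.
Solving gives a = −0.33879, b = 1.46692.
Gradient magnitude |∇z| = √(a² + b²) = √(0.11478 + 2.15187) = 1.50554.
True dip = arctan(1.50554) = 56.4°, dipping toward SSE (azimuth ≈ 167°).

56.4°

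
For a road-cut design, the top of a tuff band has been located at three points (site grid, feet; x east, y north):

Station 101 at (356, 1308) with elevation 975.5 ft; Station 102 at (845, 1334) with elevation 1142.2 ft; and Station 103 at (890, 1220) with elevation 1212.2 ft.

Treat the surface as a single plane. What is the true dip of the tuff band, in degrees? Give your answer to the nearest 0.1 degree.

30.8°

Two edge vectors: Station 101→Station 102 = (489, 26, 166.7), Station 101→Station 103 = (534, -88, 236.7).
Normal n = (Station 101→Station 102) × (Station 101→Station 103) = (20823.8, -26728.5, -56916).
So ∂z/∂x = −n_x/n_z = 0.36587 and ∂z/∂y = −n_y/n_z = −0.46961.
Gradient magnitude |∇z| = √(a² + b²) = √(0.13386 + 0.22054) = 0.59531.
True dip = arctan(0.59531) = 30.8°, dipping toward NW (azimuth ≈ 322°).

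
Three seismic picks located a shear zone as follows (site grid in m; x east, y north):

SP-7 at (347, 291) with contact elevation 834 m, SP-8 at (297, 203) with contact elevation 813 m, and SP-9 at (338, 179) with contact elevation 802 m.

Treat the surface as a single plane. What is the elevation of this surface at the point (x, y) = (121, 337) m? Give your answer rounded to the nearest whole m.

869 m

Two edge vectors: SP-7→SP-8 = (-50, -88, -21), SP-7→SP-9 = (-9, -112, -32).
Normal n = (SP-7→SP-8) × (SP-7→SP-9) = (464, -1411, 4808).
So ∂z/∂x = −n_x/n_z = −0.09651 and ∂z/∂y = −n_y/n_z = 0.29347.
Intercept c from SP-7: 834 + 33.49 − 85.40 = 782.09.
At (121, 337): z = −11.7 + 98.9 + 782.09 = 869.3 m.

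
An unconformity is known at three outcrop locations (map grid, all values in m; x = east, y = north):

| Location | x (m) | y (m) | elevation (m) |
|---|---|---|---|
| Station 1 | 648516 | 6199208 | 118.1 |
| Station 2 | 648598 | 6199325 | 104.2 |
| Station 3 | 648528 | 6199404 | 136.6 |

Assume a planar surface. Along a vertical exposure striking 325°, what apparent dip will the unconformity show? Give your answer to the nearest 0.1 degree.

Two edge vectors: Station 1→Station 2 = (82, 117, -13.9), Station 1→Station 3 = (12, 196, 18.5).
Normal n = (Station 1→Station 2) × (Station 1→Station 3) = (4888.9, -1683.8, 14668).
So ∂z/∂x = −n_x/n_z = −0.33330 and ∂z/∂y = −n_y/n_z = 0.11479.
Unit vector along 325° is (sin 325°, cos 325°) = (-0.5736, 0.8192).
Slope in that direction = a·(-0.5736) + b·(0.8192) = 0.28521.
Apparent dip = arctan|0.28521| = 15.9° (true dip is 19.4°, so apparent ≤ true as expected).

15.9°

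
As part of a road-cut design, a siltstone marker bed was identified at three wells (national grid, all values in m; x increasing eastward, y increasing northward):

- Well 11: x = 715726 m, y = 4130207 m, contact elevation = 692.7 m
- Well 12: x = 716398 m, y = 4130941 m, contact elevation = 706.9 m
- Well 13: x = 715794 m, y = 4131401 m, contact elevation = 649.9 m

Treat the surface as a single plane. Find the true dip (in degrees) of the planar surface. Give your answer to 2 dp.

Two edge vectors: Well 11→Well 12 = (672, 734, 14.2), Well 11→Well 13 = (68, 1194, -42.8).
Normal n = (Well 11→Well 12) × (Well 11→Well 13) = (-48370, 29727.2, 752456).
So ∂z/∂x = −n_x/n_z = 0.06428 and ∂z/∂y = −n_y/n_z = −0.03951.
Gradient magnitude |∇z| = √(a² + b²) = √(0.00413 + 0.00156) = 0.07545.
True dip = arctan(0.07545) = 4.31°, dipping toward WNW (azimuth ≈ 302°).

4.31°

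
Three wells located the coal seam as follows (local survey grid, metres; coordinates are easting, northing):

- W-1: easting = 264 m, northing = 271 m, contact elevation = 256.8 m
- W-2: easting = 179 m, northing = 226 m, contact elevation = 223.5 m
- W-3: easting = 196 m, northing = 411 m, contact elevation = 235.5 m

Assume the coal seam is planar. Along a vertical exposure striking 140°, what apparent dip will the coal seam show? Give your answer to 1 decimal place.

12.3°

Two edge vectors: W-1→W-2 = (-85, -45, -33.3), W-1→W-3 = (-68, 140, -21.3).
Normal n = (W-1→W-2) × (W-1→W-3) = (5620.5, 453.9, -14960).
So ∂z/∂easting = −n_x/n_z = 0.37570 and ∂z/∂northing = −n_y/n_z = 0.03034.
Unit vector along 140° is (sin 140°, cos 140°) = (0.6428, -0.7660).
Slope in that direction = a·(0.6428) + b·(-0.7660) = 0.21825.
Apparent dip = arctan|0.21825| = 12.3° (true dip is 20.7°, so apparent ≤ true as expected).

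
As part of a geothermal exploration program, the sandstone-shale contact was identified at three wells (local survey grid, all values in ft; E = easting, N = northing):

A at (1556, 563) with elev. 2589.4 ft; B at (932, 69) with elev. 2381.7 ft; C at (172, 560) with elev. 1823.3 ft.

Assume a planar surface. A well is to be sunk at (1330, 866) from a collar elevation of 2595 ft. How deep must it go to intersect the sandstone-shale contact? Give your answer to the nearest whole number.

216 ft

Let the plane be z = a·E + b·N + c.
B−A: −624a − 494b = −207.7;  C−A: −1384a − 3b = −766.1.
Solving gives a = 0.55415, b = −0.27953.
Then c = 2589.4 − a·1556 − b·563 = 1884.52.
At (1330, 866): z_contact = 737.0 − 242.1 + 1884.52 = 2379.5 ft.
Depth below ground = 2595 − 2379.5 = 216 ft.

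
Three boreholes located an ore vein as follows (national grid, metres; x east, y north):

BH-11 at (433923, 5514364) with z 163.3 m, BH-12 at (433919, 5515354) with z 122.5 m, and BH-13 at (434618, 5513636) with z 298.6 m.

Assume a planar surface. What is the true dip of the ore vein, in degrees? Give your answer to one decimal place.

8.9°

Let the plane be z = a·x + b·y + c.
BH-12−BH-11: −4a + 990b = −40.8;  BH-13−BH-11: 695a − 728b = 135.3.
Solving gives a = 0.15215, b = −0.04060.
Gradient magnitude |∇z| = √(a² + b²) = √(0.02315 + 0.00165) = 0.15747.
True dip = arctan(0.15747) = 8.9°, dipping toward WNW (azimuth ≈ 285°).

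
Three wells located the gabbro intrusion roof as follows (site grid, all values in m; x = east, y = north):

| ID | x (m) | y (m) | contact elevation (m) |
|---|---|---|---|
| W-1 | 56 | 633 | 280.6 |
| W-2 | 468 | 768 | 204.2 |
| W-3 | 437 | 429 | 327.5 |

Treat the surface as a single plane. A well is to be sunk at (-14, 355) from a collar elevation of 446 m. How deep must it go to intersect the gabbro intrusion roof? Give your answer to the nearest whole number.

61 m

Let the plane be z = a·x + b·y + c.
W-2−W-1: 412a + 135b = −76.4;  W-3−W-1: 381a − 204b = 46.9.
Solving gives a = −0.06830, b = −0.35747.
Then c = 280.6 − a·56 − b·633 = 510.70.
At (-14, 355): z_contact = 1.0 − 126.9 + 510.70 = 384.8 m.
Depth below ground = 446 − 384.8 = 61 m.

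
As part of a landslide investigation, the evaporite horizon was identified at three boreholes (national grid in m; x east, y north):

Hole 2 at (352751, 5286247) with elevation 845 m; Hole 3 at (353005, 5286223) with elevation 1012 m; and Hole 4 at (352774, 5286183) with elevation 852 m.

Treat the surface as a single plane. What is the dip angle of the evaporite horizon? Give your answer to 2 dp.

34.32°

Two edge vectors: Hole 2→Hole 3 = (254, -24, 167), Hole 2→Hole 4 = (23, -64, 7).
Normal n = (Hole 2→Hole 3) × (Hole 2→Hole 4) = (10520, 2063, -15704).
So ∂z/∂x = −n_x/n_z = 0.66989 and ∂z/∂y = −n_y/n_z = 0.13137.
Gradient magnitude |∇z| = √(a² + b²) = √(0.44876 + 0.01726) = 0.68265.
True dip = arctan(0.68265) = 34.32°, dipping toward W (azimuth ≈ 259°).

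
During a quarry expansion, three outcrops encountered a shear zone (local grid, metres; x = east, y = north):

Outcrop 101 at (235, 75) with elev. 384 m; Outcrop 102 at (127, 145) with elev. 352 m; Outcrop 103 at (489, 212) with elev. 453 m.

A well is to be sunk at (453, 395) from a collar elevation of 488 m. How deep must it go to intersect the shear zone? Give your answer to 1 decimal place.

Let the plane be z = a·x + b·y + c.
Outcrop 102−Outcrop 101: −108a + 70b = −32;  Outcrop 103−Outcrop 101: 254a + 137b = 69.
Solving gives a = 0.28285, b = −0.02075.
Then c = 384 − a·235 − b·75 = 319.09.
At (453, 395): z_contact = 128.13 − 8.20 + 319.09 = 439.02 m.
Depth below ground = 488 − 439.02 = 49.0 m.

49.0 m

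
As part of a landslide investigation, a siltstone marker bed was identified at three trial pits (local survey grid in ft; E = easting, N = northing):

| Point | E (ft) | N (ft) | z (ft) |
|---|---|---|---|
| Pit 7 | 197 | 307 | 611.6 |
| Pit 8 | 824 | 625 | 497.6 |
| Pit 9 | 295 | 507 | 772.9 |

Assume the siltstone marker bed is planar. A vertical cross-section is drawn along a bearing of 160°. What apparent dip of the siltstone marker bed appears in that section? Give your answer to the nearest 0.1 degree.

54.2°

Let the plane be z = a·E + b·N + c.
Pit 8−Pit 7: 627a + 318b = −114;  Pit 9−Pit 7: 98a + 200b = 161.3.
Solving gives a = −0.78625, b = 1.19176.
Unit vector along 160° is (sin 160°, cos 160°) = (0.3420, -0.9397).
Slope in that direction = a·(0.3420) + b·(-0.9397) = −1.38881.
Apparent dip = arctan|1.38881| = 54.2° (true dip is 55.0°, so apparent ≤ true as expected).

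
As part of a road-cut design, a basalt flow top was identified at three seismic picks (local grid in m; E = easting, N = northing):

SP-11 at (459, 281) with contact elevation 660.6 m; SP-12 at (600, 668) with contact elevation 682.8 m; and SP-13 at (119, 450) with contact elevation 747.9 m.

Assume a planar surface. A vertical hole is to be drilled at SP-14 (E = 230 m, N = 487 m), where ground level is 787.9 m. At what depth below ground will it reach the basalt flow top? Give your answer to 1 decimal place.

Two edge vectors: SP-11→SP-12 = (141, 387, 22.2), SP-11→SP-13 = (-340, 169, 87.3).
Normal n = (SP-11→SP-12) × (SP-11→SP-13) = (30033.3, -19857.3, 155409).
So ∂z/∂E = −n_x/n_z = −0.19325 and ∂z/∂N = −n_y/n_z = 0.12777.
Intercept c from SP-11: 660.6 + 88.70 − 35.90 = 713.40.
At (230, 487): z_contact = −44.45 + 62.23 + 713.40 = 731.18 m.
Depth below ground = 787.9 − 731.18 = 56.7 m.

56.7 m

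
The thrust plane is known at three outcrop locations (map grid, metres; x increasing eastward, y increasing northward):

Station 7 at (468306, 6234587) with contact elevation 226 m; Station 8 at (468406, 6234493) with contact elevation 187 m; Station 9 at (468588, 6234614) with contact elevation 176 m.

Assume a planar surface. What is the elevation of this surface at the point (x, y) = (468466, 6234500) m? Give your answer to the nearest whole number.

177 m

Let the plane be z = a·x + b·y + c.
Station 8−Station 7: 100a − 94b = −39;  Station 9−Station 7: 282a + 27b = −50.
Solving gives a = −0.19696658, b = 0.20535470.
Then c = 226 − a·468306 − b·6234587 = −1187835.09.
At (468466, 6234500): z = −92272.1 + 1280283.9 − 1187835.09 = 176.6 m.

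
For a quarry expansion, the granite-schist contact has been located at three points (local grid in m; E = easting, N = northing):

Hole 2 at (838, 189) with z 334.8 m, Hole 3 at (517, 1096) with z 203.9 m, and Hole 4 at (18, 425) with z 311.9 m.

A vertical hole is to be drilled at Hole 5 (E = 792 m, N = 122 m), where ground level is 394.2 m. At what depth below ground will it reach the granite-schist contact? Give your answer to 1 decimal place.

48.7 m

Two edge vectors: Hole 2→Hole 3 = (-321, 907, -130.9), Hole 2→Hole 4 = (-820, 236, -22.9).
Normal n = (Hole 2→Hole 3) × (Hole 2→Hole 4) = (10122.1, 99987.1, 667984).
So ∂z/∂E = −n_x/n_z = −0.015153 and ∂z/∂N = −n_y/n_z = −0.149685.
Intercept c from Hole 2: 334.8 + 12.70 + 28.29 = 375.79.
At (792, 122): z_contact = −12.00 − 18.26 + 375.79 = 345.53 m.
Depth below ground = 394.2 − 345.53 = 48.7 m.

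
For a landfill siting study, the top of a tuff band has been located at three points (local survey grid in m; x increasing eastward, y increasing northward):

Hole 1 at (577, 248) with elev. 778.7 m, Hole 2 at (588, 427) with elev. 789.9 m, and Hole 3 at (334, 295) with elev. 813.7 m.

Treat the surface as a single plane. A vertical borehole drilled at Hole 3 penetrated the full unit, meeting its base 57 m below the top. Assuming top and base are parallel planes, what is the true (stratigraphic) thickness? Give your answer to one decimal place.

Two edge vectors: Hole 1→Hole 2 = (11, 179, 11.2), Hole 1→Hole 3 = (-243, 47, 35).
Normal n = (Hole 1→Hole 2) × (Hole 1→Hole 3) = (5738.6, -3106.6, 44014).
So ∂z/∂x = −n_x/n_z = −0.13038 and ∂z/∂y = −n_y/n_z = 0.07058.
|∇z| = √(a²+b²) = 0.14826, so dip δ = arctan(0.14826) = 8.43°.
True thickness = vertical thickness × cos δ = 57 × cos 8.43° = 56.4 m.

56.4 m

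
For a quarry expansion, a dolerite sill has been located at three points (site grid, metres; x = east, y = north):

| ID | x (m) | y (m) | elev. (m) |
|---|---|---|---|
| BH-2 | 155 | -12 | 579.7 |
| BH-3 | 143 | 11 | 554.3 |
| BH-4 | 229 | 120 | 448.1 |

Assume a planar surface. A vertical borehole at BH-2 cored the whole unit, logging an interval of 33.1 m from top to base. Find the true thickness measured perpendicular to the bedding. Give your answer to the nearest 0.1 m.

22.7 m

Let the plane be z = a·x + b·y + c.
BH-3−BH-2: −12a + 23b = −25.4;  BH-4−BH-2: 74a + 132b = −131.6.
Solving gives a = 0.09921, b = −1.05259.
|∇z| = √(a²+b²) = 1.05725, so dip δ = arctan(1.05725) = 46.59°.
True thickness = vertical thickness × cos δ = 33.1 × cos 46.59° = 22.7 m.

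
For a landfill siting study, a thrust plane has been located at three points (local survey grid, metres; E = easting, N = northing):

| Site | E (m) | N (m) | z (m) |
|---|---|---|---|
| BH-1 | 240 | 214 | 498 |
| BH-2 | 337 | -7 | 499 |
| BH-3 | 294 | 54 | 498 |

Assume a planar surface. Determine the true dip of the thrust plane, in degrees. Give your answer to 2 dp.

2.70°

Two edge vectors: BH-1→BH-2 = (97, -221, 1), BH-1→BH-3 = (54, -160, 0).
Normal n = (BH-1→BH-2) × (BH-1→BH-3) = (160, 54, -3586).
So ∂z/∂E = −n_x/n_z = 0.04462 and ∂z/∂N = −n_y/n_z = 0.01506.
Gradient magnitude |∇z| = √(a² + b²) = √(0.00199 + 0.00023) = 0.04709.
True dip = arctan(0.04709) = 2.70°, dipping toward WSW (azimuth ≈ 251°).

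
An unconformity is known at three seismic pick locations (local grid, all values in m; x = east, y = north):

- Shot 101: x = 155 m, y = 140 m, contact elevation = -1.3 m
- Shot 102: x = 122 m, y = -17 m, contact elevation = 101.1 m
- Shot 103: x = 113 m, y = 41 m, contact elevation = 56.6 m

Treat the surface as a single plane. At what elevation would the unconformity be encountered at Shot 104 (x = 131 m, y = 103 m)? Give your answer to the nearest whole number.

Let the plane be z = a·x + b·y + c.
Shot 102−Shot 101: −33a − 157b = 102.4;  Shot 103−Shot 101: −42a − 99b = 57.9.
Solving gives a = 0.31479, b = −0.71839.
Then c = -1.3 − a·155 − b·140 = 50.48.
At (131, 103): z = 41.2 − 74.0 + 50.48 = 17.7 m.

18 m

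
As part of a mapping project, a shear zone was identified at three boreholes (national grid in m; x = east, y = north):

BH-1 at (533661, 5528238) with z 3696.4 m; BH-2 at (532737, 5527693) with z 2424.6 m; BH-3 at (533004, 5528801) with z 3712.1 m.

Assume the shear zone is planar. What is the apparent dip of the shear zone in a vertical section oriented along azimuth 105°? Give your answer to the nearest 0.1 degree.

Two edge vectors: BH-1→BH-2 = (-924, -545, -1271.8), BH-1→BH-3 = (-657, 563, 15.7).
Normal n = (BH-1→BH-2) × (BH-1→BH-3) = (707466.9, 850079.4, -878277).
So ∂z/∂x = −n_x/n_z = 0.80552 and ∂z/∂y = −n_y/n_z = 0.96789.
Unit vector along 105° is (sin 105°, cos 105°) = (0.9659, -0.2588).
Slope in that direction = a·(0.9659) + b·(-0.2588) = 0.52756.
Apparent dip = arctan|0.52756| = 27.8° (true dip is 51.5°, so apparent ≤ true as expected).

27.8°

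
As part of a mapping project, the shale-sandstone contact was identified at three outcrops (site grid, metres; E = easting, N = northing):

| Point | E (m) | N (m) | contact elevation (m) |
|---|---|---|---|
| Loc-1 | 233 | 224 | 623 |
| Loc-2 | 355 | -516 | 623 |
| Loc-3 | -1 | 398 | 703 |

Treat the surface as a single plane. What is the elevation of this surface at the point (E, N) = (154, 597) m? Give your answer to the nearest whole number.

Two edge vectors: Loc-1→Loc-2 = (122, -740, 0), Loc-1→Loc-3 = (-234, 174, 80).
Normal n = (Loc-1→Loc-2) × (Loc-1→Loc-3) = (-59200, -9760, -151932).
So ∂z/∂E = −n_x/n_z = −0.38965 and ∂z/∂N = −n_y/n_z = −0.06424.
Intercept c from Loc-1: 623 + 90.79 + 14.39 = 728.18.
At (154, 597): z = −60.0 − 38.4 + 728.18 = 629.8 m.

630 m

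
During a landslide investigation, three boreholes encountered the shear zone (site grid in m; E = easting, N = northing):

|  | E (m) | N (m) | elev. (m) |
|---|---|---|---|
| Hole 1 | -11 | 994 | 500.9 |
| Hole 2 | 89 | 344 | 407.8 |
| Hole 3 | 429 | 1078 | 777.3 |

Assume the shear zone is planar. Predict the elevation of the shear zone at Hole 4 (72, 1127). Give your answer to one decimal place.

Let the plane be z = a·E + b·N + c.
Hole 2−Hole 1: 100a − 650b = −93.1;  Hole 3−Hole 1: 440a + 84b = 276.4.
Solving gives a = 0.583694, b = 0.233030.
Then c = 500.9 − a·-11 − b·994 = 275.69.
At (72, 1127): z = 42.0 + 262.6 + 275.69 = 580.3 m.

580.3 m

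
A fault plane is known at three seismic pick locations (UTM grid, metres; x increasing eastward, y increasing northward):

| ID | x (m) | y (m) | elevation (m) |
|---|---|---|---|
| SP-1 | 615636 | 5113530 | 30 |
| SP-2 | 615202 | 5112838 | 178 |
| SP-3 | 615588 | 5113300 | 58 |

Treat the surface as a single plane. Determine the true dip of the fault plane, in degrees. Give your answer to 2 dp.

Two edge vectors: SP-1→SP-2 = (-434, -692, 148), SP-1→SP-3 = (-48, -230, 28).
Normal n = (SP-1→SP-2) × (SP-1→SP-3) = (14664, 5048, 66604).
So ∂z/∂x = −n_x/n_z = −0.22017 and ∂z/∂y = −n_y/n_z = −0.07579.
Gradient magnitude |∇z| = √(a² + b²) = √(0.04847 + 0.00574) = 0.23285.
True dip = arctan(0.23285) = 13.11°, dipping toward ENE (azimuth ≈ 071°).

13.11°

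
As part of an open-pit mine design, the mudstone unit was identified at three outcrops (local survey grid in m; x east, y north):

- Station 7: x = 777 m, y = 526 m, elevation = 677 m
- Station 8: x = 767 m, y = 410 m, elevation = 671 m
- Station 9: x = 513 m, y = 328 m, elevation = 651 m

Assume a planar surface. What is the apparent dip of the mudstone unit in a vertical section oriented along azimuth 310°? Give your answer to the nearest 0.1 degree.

Two edge vectors: Station 7→Station 8 = (-10, -116, -6), Station 7→Station 9 = (-264, -198, -26).
Normal n = (Station 7→Station 8) × (Station 7→Station 9) = (1828, 1324, -28644).
So ∂z/∂x = −n_x/n_z = 0.06382 and ∂z/∂y = −n_y/n_z = 0.04622.
Unit vector along 310° is (sin 310°, cos 310°) = (-0.7660, 0.6428).
Slope in that direction = a·(-0.7660) + b·(0.6428) = −0.01918.
Apparent dip = arctan|0.01918| = 1.1° (true dip is 4.5°, so apparent ≤ true as expected).

1.1°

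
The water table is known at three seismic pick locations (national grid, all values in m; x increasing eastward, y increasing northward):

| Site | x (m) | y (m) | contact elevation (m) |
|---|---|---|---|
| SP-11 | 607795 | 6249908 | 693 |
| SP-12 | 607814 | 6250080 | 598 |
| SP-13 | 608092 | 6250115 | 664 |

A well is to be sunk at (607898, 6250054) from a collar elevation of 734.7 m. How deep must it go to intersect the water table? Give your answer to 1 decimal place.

95.3 m

Two edge vectors: SP-11→SP-12 = (19, 172, -95), SP-11→SP-13 = (297, 207, -29).
Normal n = (SP-11→SP-12) × (SP-11→SP-13) = (14677, -27664, -47151).
So ∂z/∂x = −n_x/n_z = 0.311276537 and ∂z/∂y = −n_y/n_z = −0.586710780.
Intercept c from SP-11: 693 − 189192.32 + 3666888.40 = 3478389.08.
At (607898, 6250054): z_contact = 189224.38 − 3666974.06 + 3478389.08 = 639.40 m.
Depth below ground = 734.7 − 639.40 = 95.3 m.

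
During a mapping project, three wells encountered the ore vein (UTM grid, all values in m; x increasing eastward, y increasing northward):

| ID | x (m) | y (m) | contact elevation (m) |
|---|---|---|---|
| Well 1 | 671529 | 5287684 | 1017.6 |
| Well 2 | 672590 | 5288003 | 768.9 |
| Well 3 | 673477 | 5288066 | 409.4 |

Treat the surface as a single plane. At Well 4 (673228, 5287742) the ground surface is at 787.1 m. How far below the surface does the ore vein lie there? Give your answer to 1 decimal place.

Let the plane be z = a·x + b·y + c.
Well 2−Well 1: 1061a + 319b = −248.7;  Well 3−Well 1: 1948a + 382b = −608.2.
Solving gives a = −0.458157420, b = 0.744216371.
Then c = 1017.6 − a·671529 − b·5287684 = −3626497.41.
At (673228, 5287742): z_contact = −308444.40 + 3935224.16 − 3626497.41 = 282.36 m.
Depth below ground = 787.1 − 282.36 = 504.7 m.

504.7 m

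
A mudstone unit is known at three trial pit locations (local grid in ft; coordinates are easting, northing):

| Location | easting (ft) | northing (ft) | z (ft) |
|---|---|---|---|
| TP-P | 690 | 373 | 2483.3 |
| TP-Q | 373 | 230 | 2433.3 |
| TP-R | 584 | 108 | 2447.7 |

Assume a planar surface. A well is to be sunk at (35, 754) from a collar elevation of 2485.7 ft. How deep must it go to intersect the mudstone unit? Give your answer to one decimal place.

Let the plane be z = a·easting + b·northing + c.
TP-Q−TP-P: −317a − 143b = −50;  TP-R−TP-P: −106a − 265b = −35.6.
Solving gives a = 0.11851, b = 0.08693.
Then c = 2483.3 − a·690 − b·373 = 2369.10.
At (35, 754): z_contact = 4.15 + 65.55 + 2369.10 = 2438.80 ft.
Depth below ground = 2485.7 − 2438.80 = 46.9 ft.

46.9 ft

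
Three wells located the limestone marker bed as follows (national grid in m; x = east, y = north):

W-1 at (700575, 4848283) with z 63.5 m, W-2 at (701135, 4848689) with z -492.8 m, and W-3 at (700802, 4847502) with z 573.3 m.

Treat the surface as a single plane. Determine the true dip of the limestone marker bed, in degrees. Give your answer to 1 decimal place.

41.6°

Let the plane be z = a·x + b·y + c.
W-2−W-1: 560a + 406b = −556.3;  W-3−W-1: 227a − 781b = 509.8.
Solving gives a = −0.42962, b = −0.77762.
Gradient magnitude |∇z| = √(a² + b²) = √(0.18457 + 0.60470) = 0.88841.
True dip = arctan(0.88841) = 41.6°, dipping toward NNE (azimuth ≈ 029°).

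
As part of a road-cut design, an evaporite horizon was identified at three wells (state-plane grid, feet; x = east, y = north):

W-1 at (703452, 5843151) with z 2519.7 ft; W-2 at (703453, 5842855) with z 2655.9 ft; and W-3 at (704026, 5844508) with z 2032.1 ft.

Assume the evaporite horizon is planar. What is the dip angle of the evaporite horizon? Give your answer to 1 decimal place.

27.3°

Let the plane be z = a·x + b·y + c.
W-2−W-1: 1a − 296b = 136.2;  W-3−W-1: 574a + 1357b = −487.6.
Solving gives a = 0.23644, b = −0.45934.
Gradient magnitude |∇z| = √(a² + b²) = √(0.05591 + 0.21099) = 0.51662.
True dip = arctan(0.51662) = 27.3°, dipping toward NNW (azimuth ≈ 333°).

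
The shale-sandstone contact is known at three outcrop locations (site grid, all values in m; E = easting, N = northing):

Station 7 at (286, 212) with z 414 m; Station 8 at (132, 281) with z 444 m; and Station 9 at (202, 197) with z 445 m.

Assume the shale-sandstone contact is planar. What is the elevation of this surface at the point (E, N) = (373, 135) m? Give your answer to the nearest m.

408 m

Two edge vectors: Station 7→Station 8 = (-154, 69, 30), Station 7→Station 9 = (-84, -15, 31).
Normal n = (Station 7→Station 8) × (Station 7→Station 9) = (2589, 2254, 8106).
So ∂z/∂E = −n_x/n_z = −0.31939 and ∂z/∂N = −n_y/n_z = −0.27807.
Intercept c from Station 7: 414 + 91.35 + 58.95 = 564.30.
At (373, 135): z = −119.1 − 37.5 + 564.30 = 407.6 m.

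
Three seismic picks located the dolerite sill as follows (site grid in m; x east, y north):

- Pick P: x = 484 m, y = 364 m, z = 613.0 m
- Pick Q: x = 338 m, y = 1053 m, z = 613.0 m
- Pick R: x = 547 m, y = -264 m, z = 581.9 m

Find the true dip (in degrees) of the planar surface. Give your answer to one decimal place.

Two edge vectors: Pick P→Pick Q = (-146, 689, 0), Pick P→Pick R = (63, -628, -31.1).
Normal n = (Pick P→Pick Q) × (Pick P→Pick R) = (-21427.9, -4540.6, 48281).
So ∂z/∂x = −n_x/n_z = 0.44382 and ∂z/∂y = −n_y/n_z = 0.09405.
Gradient magnitude |∇z| = √(a² + b²) = √(0.19697 + 0.00884) = 0.45367.
True dip = arctan(0.45367) = 24.4°, dipping toward WSW (azimuth ≈ 258°).

24.4°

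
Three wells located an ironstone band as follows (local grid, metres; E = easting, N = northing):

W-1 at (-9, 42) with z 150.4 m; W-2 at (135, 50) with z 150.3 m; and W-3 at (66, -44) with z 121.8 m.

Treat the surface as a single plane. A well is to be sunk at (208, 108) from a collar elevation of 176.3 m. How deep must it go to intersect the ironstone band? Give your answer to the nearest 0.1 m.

9.0 m

Let the plane be z = a·E + b·N + c.
W-2−W-1: 144a + 8b = −0.1;  W-3−W-1: 75a − 86b = −28.6.
Solving gives a = −0.01828, b = 0.31661.
Then c = 150.4 − a·-9 − b·42 = 136.94.
At (208, 108): z_contact = −3.80 + 34.19 + 136.94 = 167.33 m.
Depth below ground = 176.3 − 167.33 = 9.0 m.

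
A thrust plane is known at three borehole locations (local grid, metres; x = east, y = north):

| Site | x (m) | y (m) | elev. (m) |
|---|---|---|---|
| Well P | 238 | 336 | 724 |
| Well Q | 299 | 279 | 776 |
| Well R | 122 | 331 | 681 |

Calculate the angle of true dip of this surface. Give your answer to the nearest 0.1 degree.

Two edge vectors: Well P→Well Q = (61, -57, 52), Well P→Well R = (-116, -5, -43).
Normal n = (Well P→Well Q) × (Well P→Well R) = (2711, -3409, -6917).
So ∂z/∂x = −n_x/n_z = 0.39193 and ∂z/∂y = −n_y/n_z = −0.49284.
Gradient magnitude |∇z| = √(a² + b²) = √(0.15361 + 0.24289) = 0.62969.
True dip = arctan(0.62969) = 32.2°, dipping toward NW (azimuth ≈ 322°).

32.2°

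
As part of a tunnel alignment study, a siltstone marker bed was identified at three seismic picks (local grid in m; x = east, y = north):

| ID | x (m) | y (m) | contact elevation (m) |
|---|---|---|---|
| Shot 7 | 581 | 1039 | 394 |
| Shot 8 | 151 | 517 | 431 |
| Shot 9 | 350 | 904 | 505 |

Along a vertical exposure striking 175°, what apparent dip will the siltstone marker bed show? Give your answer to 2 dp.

Let the plane be z = a·x + b·y + c.
Shot 8−Shot 7: −430a − 522b = 37;  Shot 9−Shot 7: −231a − 135b = 111.
Solving gives a = −0.84672, b = 0.62661.
Unit vector along 175° is (sin 175°, cos 175°) = (0.0872, -0.9962).
Slope in that direction = a·(0.0872) + b·(-0.9962) = −0.69802.
Apparent dip = arctan|0.69802| = 34.92° (true dip is 46.5°, so apparent ≤ true as expected).

34.92°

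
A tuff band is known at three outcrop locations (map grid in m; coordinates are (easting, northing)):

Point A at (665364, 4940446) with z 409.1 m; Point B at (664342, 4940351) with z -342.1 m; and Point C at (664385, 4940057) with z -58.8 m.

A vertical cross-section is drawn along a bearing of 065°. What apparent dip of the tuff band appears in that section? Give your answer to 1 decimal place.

Let the plane be z = a·E + b·N + c.
Point B−Point A: −1022a − 95b = −751.2;  Point C−Point A: −979a − 389b = −467.9.
Solving gives a = 0.81354, b = −0.84462.
Unit vector along 065° is (sin 65°, cos 65°) = (0.9063, 0.4226).
Slope in that direction = a·(0.9063) + b·(0.4226) = 0.38037.
Apparent dip = arctan|0.38037| = 20.8° (true dip is 49.5°, so apparent ≤ true as expected).

20.8°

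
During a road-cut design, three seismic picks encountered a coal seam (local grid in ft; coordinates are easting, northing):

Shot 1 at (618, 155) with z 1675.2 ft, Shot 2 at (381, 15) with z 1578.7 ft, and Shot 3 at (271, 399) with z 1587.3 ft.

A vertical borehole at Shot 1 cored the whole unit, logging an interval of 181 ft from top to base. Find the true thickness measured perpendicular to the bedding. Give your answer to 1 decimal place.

170.4 ft

Let the plane be z = a·easting + b·northing + c.
Shot 2−Shot 1: −237a − 140b = −96.5;  Shot 3−Shot 1: −347a + 244b = −87.9.
Solving gives a = 0.33693, b = 0.11891.
|∇z| = √(a²+b²) = 0.35730, so dip δ = arctan(0.35730) = 19.66°.
True thickness = vertical thickness × cos δ = 181 × cos 19.66° = 170.4 ft.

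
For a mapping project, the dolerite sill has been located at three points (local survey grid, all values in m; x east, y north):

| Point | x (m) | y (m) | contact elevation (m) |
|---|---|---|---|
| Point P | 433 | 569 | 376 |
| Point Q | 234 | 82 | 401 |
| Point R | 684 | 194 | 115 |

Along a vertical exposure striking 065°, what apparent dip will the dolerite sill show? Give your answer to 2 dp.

Two edge vectors: Point P→Point Q = (-199, -487, 25), Point P→Point R = (251, -375, -261).
Normal n = (Point P→Point Q) × (Point P→Point R) = (136482, -45664, 196862).
So ∂z/∂x = −n_x/n_z = −0.69329 and ∂z/∂y = −n_y/n_z = 0.23196.
Unit vector along 065° is (sin 65°, cos 65°) = (0.9063, 0.4226).
Slope in that direction = a·(0.9063) + b·(0.4226) = −0.53030.
Apparent dip = arctan|0.53030| = 27.94° (true dip is 36.2°, so apparent ≤ true as expected).

27.94°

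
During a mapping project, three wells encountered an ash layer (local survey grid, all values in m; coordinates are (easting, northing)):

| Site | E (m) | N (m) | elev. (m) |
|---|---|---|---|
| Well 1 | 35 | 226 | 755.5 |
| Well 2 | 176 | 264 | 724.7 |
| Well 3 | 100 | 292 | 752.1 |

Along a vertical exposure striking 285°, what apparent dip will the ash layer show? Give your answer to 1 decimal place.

Let the plane be z = a·E + b·N + c.
Well 2−Well 1: 141a + 38b = −30.8;  Well 3−Well 1: 65a + 66b = −3.4.
Solving gives a = −0.27847, b = 0.22273.
Unit vector along 285° is (sin 285°, cos 285°) = (-0.9659, 0.2588).
Slope in that direction = a·(-0.9659) + b·(0.2588) = 0.32663.
Apparent dip = arctan|0.32663| = 18.1° (true dip is 19.6°, so apparent ≤ true as expected).

18.1°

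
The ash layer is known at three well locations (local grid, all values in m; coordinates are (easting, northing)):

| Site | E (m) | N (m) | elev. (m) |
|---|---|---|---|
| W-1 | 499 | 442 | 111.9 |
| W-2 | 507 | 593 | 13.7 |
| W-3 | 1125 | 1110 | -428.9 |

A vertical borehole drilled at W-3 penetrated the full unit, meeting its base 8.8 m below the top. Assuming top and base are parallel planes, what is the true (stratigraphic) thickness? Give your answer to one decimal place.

Let the plane be z = a·E + b·N + c.
W-2−W-1: 8a + 151b = −98.2;  W-3−W-1: 626a + 668b = −540.8.
Solving gives a = −0.18012, b = −0.64079.
|∇z| = √(a²+b²) = 0.66562, so dip δ = arctan(0.66562) = 33.65°.
True thickness = vertical thickness × cos δ = 8.8 × cos 33.65° = 7.3 m.

7.3 m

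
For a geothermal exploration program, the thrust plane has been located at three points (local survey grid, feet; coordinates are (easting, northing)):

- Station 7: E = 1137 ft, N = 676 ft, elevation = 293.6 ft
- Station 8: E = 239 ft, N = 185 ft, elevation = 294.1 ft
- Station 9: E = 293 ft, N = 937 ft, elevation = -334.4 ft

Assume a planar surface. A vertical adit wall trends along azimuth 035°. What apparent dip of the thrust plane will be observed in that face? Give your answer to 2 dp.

Let the plane be z = a·E + b·N + c.
Station 8−Station 7: −898a − 491b = 0.5;  Station 9−Station 7: −844a + 261b = −628.
Solving gives a = 0.47507, b = −0.86989.
Unit vector along 035° is (sin 35°, cos 35°) = (0.5736, 0.8192).
Slope in that direction = a·(0.5736) + b·(0.8192) = −0.44008.
Apparent dip = arctan|0.44008| = 23.75° (true dip is 44.7°, so apparent ≤ true as expected).

23.75°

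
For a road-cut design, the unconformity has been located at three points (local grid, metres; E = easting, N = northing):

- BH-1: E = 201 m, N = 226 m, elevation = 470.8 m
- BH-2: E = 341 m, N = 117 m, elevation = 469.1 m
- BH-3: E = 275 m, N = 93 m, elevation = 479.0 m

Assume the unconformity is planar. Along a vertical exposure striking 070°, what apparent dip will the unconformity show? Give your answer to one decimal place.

8.0°

Let the plane be z = a·E + b·N + c.
BH-2−BH-1: 140a − 109b = −1.7;  BH-3−BH-1: 74a − 133b = 8.2.
Solving gives a = −0.10611, b = −0.12069.
Unit vector along 070° is (sin 70°, cos 70°) = (0.9397, 0.3420).
Slope in that direction = a·(0.9397) + b·(0.3420) = −0.14099.
Apparent dip = arctan|0.14099| = 8.0° (true dip is 9.1°, so apparent ≤ true as expected).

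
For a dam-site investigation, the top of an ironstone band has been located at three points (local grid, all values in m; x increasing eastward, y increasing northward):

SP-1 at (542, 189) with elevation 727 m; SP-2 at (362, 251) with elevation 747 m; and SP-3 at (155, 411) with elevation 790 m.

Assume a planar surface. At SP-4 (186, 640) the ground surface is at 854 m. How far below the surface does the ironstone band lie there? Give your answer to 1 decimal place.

Two edge vectors: SP-1→SP-2 = (-180, 62, 20), SP-1→SP-3 = (-387, 222, 63).
Normal n = (SP-1→SP-2) × (SP-1→SP-3) = (-534, 3600, -15966).
So ∂z/∂x = −n_x/n_z = −0.03345 and ∂z/∂y = −n_y/n_z = 0.22548.
Intercept c from SP-1: 727 + 18.13 − 42.62 = 702.51.
At (186, 640): z_contact = −6.22 + 144.31 + 702.51 = 840.60 m.
Depth below ground = 854 − 840.60 = 13.4 m.

13.4 m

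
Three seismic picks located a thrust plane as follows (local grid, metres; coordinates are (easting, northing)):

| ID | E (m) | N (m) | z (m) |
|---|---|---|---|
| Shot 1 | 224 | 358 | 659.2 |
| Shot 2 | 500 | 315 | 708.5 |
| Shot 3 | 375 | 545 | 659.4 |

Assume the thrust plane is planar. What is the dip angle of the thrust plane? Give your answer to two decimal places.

11.50°

Two edge vectors: Shot 1→Shot 2 = (276, -43, 49.3), Shot 1→Shot 3 = (151, 187, 0.2).
Normal n = (Shot 1→Shot 2) × (Shot 1→Shot 3) = (-9227.7, 7389.1, 58105).
So ∂z/∂E = −n_x/n_z = 0.15881 and ∂z/∂N = −n_y/n_z = −0.12717.
Gradient magnitude |∇z| = √(a² + b²) = √(0.02522 + 0.01617) = 0.20345.
True dip = arctan(0.20345) = 11.50°, dipping toward NW (azimuth ≈ 309°).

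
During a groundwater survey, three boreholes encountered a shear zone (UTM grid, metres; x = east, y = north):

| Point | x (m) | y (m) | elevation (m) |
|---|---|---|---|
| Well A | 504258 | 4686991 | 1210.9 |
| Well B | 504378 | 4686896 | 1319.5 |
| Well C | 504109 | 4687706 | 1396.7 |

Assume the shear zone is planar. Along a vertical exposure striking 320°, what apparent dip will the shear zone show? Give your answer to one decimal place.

23.9°

Two edge vectors: Well A→Well B = (120, -95, 108.6), Well A→Well C = (-149, 715, 185.8).
Normal n = (Well A→Well B) × (Well A→Well C) = (-95300, -38477.4, 71645).
So ∂z/∂x = −n_x/n_z = 1.33017 and ∂z/∂y = −n_y/n_z = 0.53706.
Unit vector along 320° is (sin 320°, cos 320°) = (-0.6428, 0.7660).
Slope in that direction = a·(-0.6428) + b·(0.7660) = −0.44361.
Apparent dip = arctan|0.44361| = 23.9° (true dip is 55.1°, so apparent ≤ true as expected).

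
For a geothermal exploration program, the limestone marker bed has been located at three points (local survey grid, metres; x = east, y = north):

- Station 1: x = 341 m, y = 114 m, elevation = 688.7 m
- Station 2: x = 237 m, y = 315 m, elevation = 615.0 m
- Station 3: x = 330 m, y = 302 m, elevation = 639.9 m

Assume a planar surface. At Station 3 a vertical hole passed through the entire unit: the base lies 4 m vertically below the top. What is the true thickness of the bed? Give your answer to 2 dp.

3.79 m

Two edge vectors: Station 1→Station 2 = (-104, 201, -73.7), Station 1→Station 3 = (-11, 188, -48.8).
Normal n = (Station 1→Station 2) × (Station 1→Station 3) = (4046.8, -4264.5, -17341).
So ∂z/∂x = −n_x/n_z = 0.23337 and ∂z/∂y = −n_y/n_z = −0.24592.
|∇z| = √(a²+b²) = 0.33902, so dip δ = arctan(0.33902) = 18.73°.
True thickness = vertical thickness × cos δ = 4 × cos 18.73° = 3.79 m.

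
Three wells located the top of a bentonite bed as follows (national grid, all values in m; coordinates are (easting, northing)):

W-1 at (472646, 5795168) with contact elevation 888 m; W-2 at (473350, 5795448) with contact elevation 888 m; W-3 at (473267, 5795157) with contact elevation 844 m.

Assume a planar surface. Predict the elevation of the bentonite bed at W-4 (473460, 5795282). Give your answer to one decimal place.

Let the plane be z = a·E + b·N + c.
W-2−W-1: 704a + 280b = 0;  W-3−W-1: 621a − 11b = −44.
Solving gives a = −0.067832445, b = 0.170550148.
Then c = 888 − a·472646 − b·5795168 = −955418.02.
At (473460, 5795282): z = −32115.9 + 988386.2 − 955418.02 = 852.2 m.

852.2 m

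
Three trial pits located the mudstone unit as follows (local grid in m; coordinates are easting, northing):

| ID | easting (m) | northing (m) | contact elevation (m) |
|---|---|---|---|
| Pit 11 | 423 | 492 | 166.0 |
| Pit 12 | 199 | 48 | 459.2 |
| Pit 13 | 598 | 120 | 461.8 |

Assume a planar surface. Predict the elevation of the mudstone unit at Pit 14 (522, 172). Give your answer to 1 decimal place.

Let the plane be z = a·easting + b·northing + c.
Pit 12−Pit 11: −224a − 444b = 293.2;  Pit 13−Pit 11: 175a − 372b = 295.8.
Solving gives a = 0.13827, b = −0.73012.
Then c = 166 − a·423 − b·492 = 466.73.
At (522, 172): z = 72.2 − 125.6 + 466.73 = 413.3 m.

413.3 m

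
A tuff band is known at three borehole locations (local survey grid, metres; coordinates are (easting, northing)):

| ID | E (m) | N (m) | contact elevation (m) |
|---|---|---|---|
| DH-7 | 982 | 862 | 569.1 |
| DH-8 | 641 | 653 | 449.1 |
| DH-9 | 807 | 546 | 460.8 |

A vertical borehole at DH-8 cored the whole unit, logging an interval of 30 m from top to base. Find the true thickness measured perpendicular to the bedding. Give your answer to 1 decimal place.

Let the plane be z = a·E + b·N + c.
DH-8−DH-7: −341a − 209b = −120;  DH-9−DH-7: −175a − 316b = −108.3.
Solving gives a = 0.21474, b = 0.22380.
|∇z| = √(a²+b²) = 0.31016, so dip δ = arctan(0.31016) = 17.23°.
True thickness = vertical thickness × cos δ = 30 × cos 17.23° = 28.7 m.

28.7 m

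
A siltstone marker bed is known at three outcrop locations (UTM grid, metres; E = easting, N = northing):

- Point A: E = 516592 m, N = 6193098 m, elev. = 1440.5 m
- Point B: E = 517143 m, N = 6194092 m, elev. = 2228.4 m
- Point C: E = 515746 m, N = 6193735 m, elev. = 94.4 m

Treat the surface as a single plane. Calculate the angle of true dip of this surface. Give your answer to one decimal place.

57.1°

Let the plane be z = a·E + b·N + c.
Point B−Point A: 551a + 994b = 787.9;  Point C−Point A: −846a + 637b = −1346.1.
Solving gives a = 1.54367, b = −0.06304.
Gradient magnitude |∇z| = √(a² + b²) = √(2.38291 + 0.00397) = 1.54496.
True dip = arctan(1.54496) = 57.1°, dipping toward W (azimuth ≈ 272°).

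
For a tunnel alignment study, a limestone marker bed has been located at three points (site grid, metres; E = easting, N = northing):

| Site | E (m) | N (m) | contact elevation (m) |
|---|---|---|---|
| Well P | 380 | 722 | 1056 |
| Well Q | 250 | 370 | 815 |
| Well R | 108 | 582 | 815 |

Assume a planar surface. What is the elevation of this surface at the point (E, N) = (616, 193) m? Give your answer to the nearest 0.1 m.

Let the plane be z = a·E + b·N + c.
Well Q−Well P: −130a − 352b = −241;  Well R−Well P: −272a − 140b = −241.
Solving gives a = 0.65888, b = 0.44132.
Then c = 1056 − a·380 − b·722 = 486.99.
At (616, 193): z = 405.9 + 85.2 + 486.99 = 978.0 m.

978.0 m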